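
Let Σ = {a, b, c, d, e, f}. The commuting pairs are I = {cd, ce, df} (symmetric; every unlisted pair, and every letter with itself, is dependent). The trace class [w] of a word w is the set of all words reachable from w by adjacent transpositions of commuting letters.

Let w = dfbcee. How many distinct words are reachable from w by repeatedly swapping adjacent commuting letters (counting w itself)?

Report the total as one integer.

piece 0:d — minimal
piece 1:f — minimal
piece 2:b rests on {0:d, 1:f}
piece 3:c rests on {2:b}
piece 4:e rests on {2:b}
piece 5:e rests on {4:e}
minimal pieces: {0:d, 1:f}
ways to finish when only these pieces remain (= sum over removing one remaining piece with nothing left below it):
  1 left: {3}→1  {5}→1
  2 left: {3,5}→2  {4,5}→1
  3 left: {3,4,5}→3
  4 left: {2,3,4,5}→3
  placing 0:d first → 3 extensions
  placing 1:f first → 3 extensions
total linear extensions = 6

6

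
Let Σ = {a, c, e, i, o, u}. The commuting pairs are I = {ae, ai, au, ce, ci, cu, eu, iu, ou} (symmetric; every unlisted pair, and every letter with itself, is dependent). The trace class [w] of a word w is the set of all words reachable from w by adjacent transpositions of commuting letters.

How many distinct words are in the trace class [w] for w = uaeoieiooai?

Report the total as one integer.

0(u) covers ∅
1(a) covers ∅
2(e) covers ∅
3(o) covers 1:a, 2:e
4(i) covers 3:o
5(e) covers 4:i
6(i) covers 5:e
7(o) covers 6:i
8(o) covers 7:o
9(a) covers 8:o
10(i) covers 8:o
floor of heap: 0:u, 1:a, 2:e
completions by unplaced set U, small U first (add the entries for U minus each lowest piece of U):
  |U|=1: {0}:1  {9}:1  {10}:1
  |U|=2: {0,9}:2  {0,10}:2  {9,10}:2
  |U|=3: {0,9,10}:6  {8,9,10}:2
  |U|=4: {0,8,9,10}:8  {7,8,9,10}:2
  |U|=5: {0,7,8,9,10}:10  {6,7,8,9,10}:2
  |U|=6: {0,6,7,8,9,10}:12  {5,6,7,8,9,10}:2
  |U|=7: {0,5,6,7,8,9,10}:14  {4,5,6,7,8,9,10}:2
  |U|=8: {0,4,5,6,7,8,9,10}:16  {3,4,5,6,7,8,9,10}:2
  |U|=9: {0,3,4,5,6,7,8,9,10}:18  {1,3,4,5,6,7,8,9,10}:2  {2,3,4,5,6,7,8,9,10}:2
  start at 0(u): 4
  start at 1(a): 20
  start at 2(e): 20
sum over floor = 44

44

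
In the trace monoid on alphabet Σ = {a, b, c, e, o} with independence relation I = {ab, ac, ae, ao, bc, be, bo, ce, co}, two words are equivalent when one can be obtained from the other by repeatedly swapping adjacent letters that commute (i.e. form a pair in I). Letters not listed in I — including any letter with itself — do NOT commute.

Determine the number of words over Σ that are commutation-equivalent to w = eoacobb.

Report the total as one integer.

piece 0:e — minimal
piece 1:o rests on {0:e}
piece 2:a — minimal
piece 3:c — minimal
piece 4:o rests on {1:o}
piece 5:b — minimal
piece 6:b rests on {5:b}
minimal pieces: {0:e, 2:a, 3:c, 5:b}
ways to finish when only these pieces remain (= sum over removing one remaining piece with nothing left below it):
  1 left: {2}→1  {3}→1  {4}→1  {6}→1
  2 left: {1,4}→1  {2,3}→2  {2,4}→2  {2,6}→2  {3,4}→2  {3,6}→2  {4,6}→2  {5,6}→1
  3 left: {0,1,4}→1  {1,2,4}→3  {1,3,4}→3  {1,4,6}→3  {2,3,4}→6  {2,3,6}→6  {2,4,6}→6  {2,5,6}→3  {3,4,6}→6  {3,5,6}→3  {4,5,6}→3
  4 left: {0,1,2,4}→4  {0,1,3,4}→4  {0,1,4,6}→4  {1,2,3,4}→12  {1,2,4,6}→12  {1,3,4,6}→12  {1,4,5,6}→6  {2,3,4,6}→24  {2,3,5,6}→12  {2,4,5,6}→12  {3,4,5,6}→12
  5 left: {0,1,2,3,4}→20  {0,1,2,4,6}→20  {0,1,3,4,6}→20  {0,1,4,5,6}→10  {1,2,3,4,6}→60  {1,2,4,5,6}→30  {1,3,4,5,6}→30  {2,3,4,5,6}→60
  placing 0:e first → 180 extensions
  placing 2:a first → 60 extensions
  placing 3:c first → 60 extensions
  placing 5:b first → 120 extensions
total linear extensions = 420

420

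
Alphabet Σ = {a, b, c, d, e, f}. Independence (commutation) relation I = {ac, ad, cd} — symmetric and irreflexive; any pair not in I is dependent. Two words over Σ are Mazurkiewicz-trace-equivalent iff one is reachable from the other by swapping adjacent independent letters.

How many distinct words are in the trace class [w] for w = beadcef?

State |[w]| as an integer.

#0=b has no predecessor
#1=e depends on [0:b]
#2=a depends on [1:e]
#3=d depends on [1:e]
#4=c depends on [1:e]
#5=e depends on [2:a, 3:d, 4:c]
#6=f depends on [5:e]
sources: [0:b]
N(rest) = Σ N(rest − s) over sources s of rest; N(one piece) = 1:
  size 1 → [6]=1
  size 2 → [5,6]=1
  size 3 → [2,5,6]=1  [3,5,6]=1  [4,5,6]=1
  size 4 → [2,3,5,6]=2  [2,4,5,6]=2  [3,4,5,6]=2
  size 5 → [2,3,4,5,6]=6
  first=0(b) contributes 6

6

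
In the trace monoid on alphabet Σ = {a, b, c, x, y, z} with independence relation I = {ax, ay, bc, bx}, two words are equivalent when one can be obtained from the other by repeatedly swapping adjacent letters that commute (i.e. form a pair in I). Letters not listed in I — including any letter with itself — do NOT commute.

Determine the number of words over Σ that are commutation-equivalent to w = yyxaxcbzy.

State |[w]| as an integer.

#0=y has no predecessor
#1=y depends on [0:y]
#2=x depends on [1:y]
#3=a has no predecessor
#4=x depends on [2:x]
#5=c depends on [3:a, 4:x]
#6=b depends on [1:y, 3:a]
#7=z depends on [5:c, 6:b]
#8=y depends on [7:z]
sources: [0:y, 3:a]
N(rest) = Σ N(rest − s) over sources s of rest; N(one piece) = 1:
  size 1 → [8]=1
  size 2 → [7,8]=1
  size 3 → [5,7,8]=1  [6,7,8]=1
  size 4 → [4,5,7,8]=1  [5,6,7,8]=2
  size 5 → [2,4,5,7,8]=1  [3,5,6,7,8]=2  [4,5,6,7,8]=3
  size 6 → [2,4,5,6,7,8]=4  [3,4,5,6,7,8]=5
  size 7 → [1,2,4,5,6,7,8]=4  [2,3,4,5,6,7,8]=9
  first=0(y) contributes 13
  first=3(a) contributes 4
|[w]| = 17

17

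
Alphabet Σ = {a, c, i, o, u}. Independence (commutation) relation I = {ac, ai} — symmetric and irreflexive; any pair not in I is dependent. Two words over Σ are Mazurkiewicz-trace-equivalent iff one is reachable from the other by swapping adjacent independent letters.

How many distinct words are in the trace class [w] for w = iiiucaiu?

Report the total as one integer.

3

piece 0:i — minimal
piece 1:i rests on {0:i}
piece 2:i rests on {1:i}
piece 3:u rests on {2:i}
piece 4:c rests on {3:u}
piece 5:a rests on {3:u}
piece 6:i rests on {4:c}
piece 7:u rests on {5:a, 6:i}
minimal pieces: {0:i}
ways to finish when only these pieces remain (= sum over removing one remaining piece with nothing left below it):
  1 left: {7}→1
  2 left: {5,7}→1  {6,7}→1
  3 left: {4,6,7}→1  {5,6,7}→2
  4 left: {4,5,6,7}→3
  5 left: {3,4,5,6,7}→3
  6 left: {2,3,4,5,6,7}→3
  placing 0:i first → 3 extensions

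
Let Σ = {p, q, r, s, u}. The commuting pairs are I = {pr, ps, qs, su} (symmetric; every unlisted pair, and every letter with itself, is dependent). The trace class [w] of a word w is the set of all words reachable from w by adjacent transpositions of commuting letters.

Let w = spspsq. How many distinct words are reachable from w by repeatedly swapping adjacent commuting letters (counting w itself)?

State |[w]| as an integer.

20

drop 0:s onto floor
drop 1:p onto floor
drop 2:s onto {0:s}
drop 3:p onto {1:p}
drop 4:s onto {2:s}
drop 5:q onto {3:p}
ground layer = {0:s, 1:p}
drop-orders for the pieces not yet dropped (sum over which currently-grounded one goes next):
  1 to go: {4} 1  {5} 1
  2 to go: {2,4} 1  {3,5} 1  {4,5} 2
  3 to go: {0,2,4} 1  {1,3,5} 1  {2,4,5} 3  {3,4,5} 3
  4 to go: {0,2,4,5} 4  {1,3,4,5} 4  {2,3,4,5} 6
  if 0:s drops first: 10 orders
  if 1:p drops first: 10 orders
heap linearizations: 20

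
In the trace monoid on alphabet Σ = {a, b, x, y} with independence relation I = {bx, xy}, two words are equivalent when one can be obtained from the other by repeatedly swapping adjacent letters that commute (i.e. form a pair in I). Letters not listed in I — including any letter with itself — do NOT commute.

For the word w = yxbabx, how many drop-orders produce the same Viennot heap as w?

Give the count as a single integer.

6

drop 0:y onto floor
drop 1:x onto floor
drop 2:b onto {0:y}
drop 3:a onto {1:x, 2:b}
drop 4:b onto {3:a}
drop 5:x onto {3:a}
ground layer = {0:y, 1:x}
drop-orders for the pieces not yet dropped (sum over which currently-grounded one goes next):
  1 to go: {4} 1  {5} 1
  2 to go: {4,5} 2
  3 to go: {3,4,5} 2
  4 to go: {1,3,4,5} 2  {2,3,4,5} 2
  if 0:y drops first: 4 orders
  if 1:x drops first: 2 orders
heap linearizations: 6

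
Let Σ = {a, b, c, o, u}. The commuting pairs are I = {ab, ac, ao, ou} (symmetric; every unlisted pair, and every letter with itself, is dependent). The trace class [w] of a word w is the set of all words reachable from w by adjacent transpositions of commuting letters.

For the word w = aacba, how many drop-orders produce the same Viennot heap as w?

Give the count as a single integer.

#0=a has no predecessor
#1=a depends on [0:a]
#2=c has no predecessor
#3=b depends on [2:c]
#4=a depends on [1:a]
sources: [0:a, 2:c]
N(rest) = Σ N(rest − s) over sources s of rest; N(one piece) = 1:
  size 1 → [3]=1  [4]=1
  size 2 → [1,4]=1  [2,3]=1  [3,4]=2
  size 3 → [0,1,4]=1  [1,3,4]=3  [2,3,4]=3
  first=0(a) contributes 6
  first=2(c) contributes 4
|[w]| = 10

10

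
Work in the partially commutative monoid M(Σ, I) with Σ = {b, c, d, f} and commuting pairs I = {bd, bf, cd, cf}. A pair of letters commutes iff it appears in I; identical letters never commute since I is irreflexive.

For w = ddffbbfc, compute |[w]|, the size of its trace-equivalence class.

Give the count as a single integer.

56

0(d) covers ∅
1(d) covers 0:d
2(f) covers 1:d
3(f) covers 2:f
4(b) covers ∅
5(b) covers 4:b
6(f) covers 3:f
7(c) covers 5:b
floor of heap: 0:d, 4:b
completions by unplaced set U, small U first (add the entries for U minus each lowest piece of U):
  |U|=1: {6}:1  {7}:1
  |U|=2: {3,6}:1  {5,7}:1  {6,7}:2
  |U|=3: {2,3,6}:1  {3,6,7}:3  {4,5,7}:1  {5,6,7}:3
  |U|=4: {1,2,3,6}:1  {2,3,6,7}:4  {3,5,6,7}:6  {4,5,6,7}:4
  |U|=5: {0,1,2,3,6}:1  {1,2,3,6,7}:5  {2,3,5,6,7}:10  {3,4,5,6,7}:10
  |U|=6: {0,1,2,3,6,7}:6  {1,2,3,5,6,7}:15  {2,3,4,5,6,7}:20
  start at 0(d): 35
  start at 4(b): 21
sum over floor = 56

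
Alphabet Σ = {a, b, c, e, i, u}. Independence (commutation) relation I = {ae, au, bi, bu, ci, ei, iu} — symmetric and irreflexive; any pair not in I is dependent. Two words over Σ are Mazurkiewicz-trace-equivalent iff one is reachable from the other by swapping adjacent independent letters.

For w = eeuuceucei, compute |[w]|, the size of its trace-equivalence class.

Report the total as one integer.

10

piece 0:e — minimal
piece 1:e rests on {0:e}
piece 2:u rests on {1:e}
piece 3:u rests on {2:u}
piece 4:c rests on {3:u}
piece 5:e rests on {4:c}
piece 6:u rests on {5:e}
piece 7:c rests on {6:u}
piece 8:e rests on {7:c}
piece 9:i — minimal
minimal pieces: {0:e, 9:i}
ways to finish when only these pieces remain (= sum over removing one remaining piece with nothing left below it):
  1 left: {8}→1  {9}→1
  2 left: {7,8}→1  {8,9}→2
  3 left: {6,7,8}→1  {7,8,9}→3
  4 left: {5,6,7,8}→1  {6,7,8,9}→4
  5 left: {4,5,6,7,8}→1  {5,6,7,8,9}→5
  6 left: {3,4,5,6,7,8}→1  {4,5,6,7,8,9}→6
  7 left: {2,3,4,5,6,7,8}→1  {3,4,5,6,7,8,9}→7
  8 left: {1,2,3,4,5,6,7,8}→1  {2,3,4,5,6,7,8,9}→8
  placing 0:e first → 9 extensions
  placing 9:i first → 1 extensions
total linear extensions = 10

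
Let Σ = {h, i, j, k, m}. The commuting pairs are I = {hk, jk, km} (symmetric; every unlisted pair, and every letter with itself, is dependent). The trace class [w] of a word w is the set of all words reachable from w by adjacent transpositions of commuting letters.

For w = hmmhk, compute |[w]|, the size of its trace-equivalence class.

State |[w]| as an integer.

5

drop 0:h onto floor
drop 1:m onto {0:h}
drop 2:m onto {1:m}
drop 3:h onto {2:m}
drop 4:k onto floor
ground layer = {0:h, 4:k}
drop-orders for the pieces not yet dropped (sum over which currently-grounded one goes next):
  1 to go: {3} 1  {4} 1
  2 to go: {2,3} 1  {3,4} 2
  3 to go: {1,2,3} 1  {2,3,4} 3
  if 0:h drops first: 4 orders
  if 4:k drops first: 1 orders
heap linearizations: 5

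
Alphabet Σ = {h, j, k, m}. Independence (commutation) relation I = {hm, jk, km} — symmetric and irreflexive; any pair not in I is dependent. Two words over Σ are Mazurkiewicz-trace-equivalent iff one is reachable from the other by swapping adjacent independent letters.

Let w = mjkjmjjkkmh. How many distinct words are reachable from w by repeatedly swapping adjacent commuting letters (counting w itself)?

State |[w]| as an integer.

204

piece 0:m — minimal
piece 1:j rests on {0:m}
piece 2:k — minimal
piece 3:j rests on {1:j}
piece 4:m rests on {3:j}
piece 5:j rests on {4:m}
piece 6:j rests on {5:j}
piece 7:k rests on {2:k}
piece 8:k rests on {7:k}
piece 9:m rests on {6:j}
piece 10:h rests on {6:j, 8:k}
minimal pieces: {0:m, 2:k}
ways to finish when only these pieces remain (= sum over removing one remaining piece with nothing left below it):
  1 left: {9}→1  {10}→1
  2 left: {8,10}→1  {9,10}→2
  3 left: {6,9,10}→2  {7,8,10}→1  {8,9,10}→3
  4 left: {2,7,8,10}→1  {5,6,9,10}→2  {6,8,9,10}→5  {7,8,9,10}→4
  5 left: {2,7,8,9,10}→5  {4,5,6,9,10}→2  {5,6,8,9,10}→7  {6,7,8,9,10}→9
  6 left: {2,6,7,8,9,10}→14  {3,4,5,6,9,10}→2  {4,5,6,8,9,10}→9  {5,6,7,8,9,10}→16
  7 left: {1,3,4,5,6,9,10}→2  {2,5,6,7,8,9,10}→30  {3,4,5,6,8,9,10}→11  {4,5,6,7,8,9,10}→25
  8 left: {0,1,3,4,5,6,9,10}→2  {1,3,4,5,6,8,9,10}→13  {2,4,5,6,7,8,9,10}→55  {3,4,5,6,7,8,9,10}→36
  9 left: {0,1,3,4,5,6,8,9,10}→15  {1,3,4,5,6,7,8,9,10}→49  {2,3,4,5,6,7,8,9,10}→91
  placing 0:m first → 140 extensions
  placing 2:k first → 64 extensions
total linear extensions = 204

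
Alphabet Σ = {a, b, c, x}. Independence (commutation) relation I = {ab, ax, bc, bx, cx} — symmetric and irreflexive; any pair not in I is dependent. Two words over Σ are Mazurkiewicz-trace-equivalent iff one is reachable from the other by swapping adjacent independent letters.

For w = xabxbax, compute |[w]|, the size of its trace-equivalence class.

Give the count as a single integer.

0(x) covers ∅
1(a) covers ∅
2(b) covers ∅
3(x) covers 0:x
4(b) covers 2:b
5(a) covers 1:a
6(x) covers 3:x
floor of heap: 0:x, 1:a, 2:b
completions by unplaced set U, small U first (add the entries for U minus each lowest piece of U):
  |U|=1: {4}:1  {5}:1  {6}:1
  |U|=2: {1,5}:1  {2,4}:1  {3,6}:1  {4,5}:2  {4,6}:2  {5,6}:2
  |U|=3: {0,3,6}:1  {1,4,5}:3  {1,5,6}:3  {2,4,5}:3  {2,4,6}:3  {3,4,6}:3  {3,5,6}:3  {4,5,6}:6
  |U|=4: {0,3,4,6}:4  {0,3,5,6}:4  {1,2,4,5}:6  {1,3,5,6}:6  {1,4,5,6}:12  {2,3,4,6}:6  {2,4,5,6}:12  {3,4,5,6}:12
  |U|=5: {0,1,3,5,6}:10  {0,2,3,4,6}:10  {0,3,4,5,6}:20  {1,2,4,5,6}:30  {1,3,4,5,6}:30  {2,3,4,5,6}:30
  start at 0(x): 90
  start at 1(a): 60
  start at 2(b): 60
sum over floor = 210

210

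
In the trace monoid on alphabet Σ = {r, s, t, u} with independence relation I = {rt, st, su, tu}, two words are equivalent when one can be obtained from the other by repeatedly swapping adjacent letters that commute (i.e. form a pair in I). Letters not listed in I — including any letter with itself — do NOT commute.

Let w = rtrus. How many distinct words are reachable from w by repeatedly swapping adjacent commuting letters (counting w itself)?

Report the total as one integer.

10

piece 0:r — minimal
piece 1:t — minimal
piece 2:r rests on {0:r}
piece 3:u rests on {2:r}
piece 4:s rests on {2:r}
minimal pieces: {0:r, 1:t}
ways to finish when only these pieces remain (= sum over removing one remaining piece with nothing left below it):
  1 left: {1}→1  {3}→1  {4}→1
  2 left: {1,3}→2  {1,4}→2  {3,4}→2
  3 left: {1,3,4}→6  {2,3,4}→2
  placing 0:r first → 8 extensions
  placing 1:t first → 2 extensions
total linear extensions = 10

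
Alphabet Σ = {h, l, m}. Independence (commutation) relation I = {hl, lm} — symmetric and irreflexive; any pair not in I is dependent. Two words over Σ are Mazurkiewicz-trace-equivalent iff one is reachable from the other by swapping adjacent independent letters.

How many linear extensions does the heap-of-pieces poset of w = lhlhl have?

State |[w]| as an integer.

10

piece 0:l — minimal
piece 1:h — minimal
piece 2:l rests on {0:l}
piece 3:h rests on {1:h}
piece 4:l rests on {2:l}
minimal pieces: {0:l, 1:h}
ways to finish when only these pieces remain (= sum over removing one remaining piece with nothing left below it):
  1 left: {3}→1  {4}→1
  2 left: {1,3}→1  {2,4}→1  {3,4}→2
  3 left: {0,2,4}→1  {1,3,4}→3  {2,3,4}→3
  placing 0:l first → 6 extensions
  placing 1:h first → 4 extensions
total linear extensions = 10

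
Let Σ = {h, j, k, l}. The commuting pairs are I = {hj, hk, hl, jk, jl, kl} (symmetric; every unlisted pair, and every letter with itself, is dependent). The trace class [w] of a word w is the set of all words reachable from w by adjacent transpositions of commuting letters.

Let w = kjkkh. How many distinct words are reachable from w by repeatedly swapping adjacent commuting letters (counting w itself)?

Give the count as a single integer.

#0=k has no predecessor
#1=j has no predecessor
#2=k depends on [0:k]
#3=k depends on [2:k]
#4=h has no predecessor
sources: [0:k, 1:j, 4:h]
N(rest) = Σ N(rest − s) over sources s of rest; N(one piece) = 1:
  size 1 → [1]=1  [3]=1  [4]=1
  size 2 → [1,3]=2  [1,4]=2  [2,3]=1  [3,4]=2
  size 3 → [0,2,3]=1  [1,2,3]=3  [1,3,4]=6  [2,3,4]=3
  first=0(k) contributes 12
  first=1(j) contributes 4
  first=4(h) contributes 4
|[w]| = 20

20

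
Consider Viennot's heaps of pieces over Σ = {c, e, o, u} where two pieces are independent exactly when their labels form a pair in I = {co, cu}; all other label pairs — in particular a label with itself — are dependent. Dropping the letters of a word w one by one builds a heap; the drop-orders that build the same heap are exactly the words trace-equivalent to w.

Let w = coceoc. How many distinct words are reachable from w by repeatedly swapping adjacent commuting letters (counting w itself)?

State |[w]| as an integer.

#0=c has no predecessor
#1=o has no predecessor
#2=c depends on [0:c]
#3=e depends on [1:o, 2:c]
#4=o depends on [3:e]
#5=c depends on [3:e]
sources: [0:c, 1:o]
N(rest) = Σ N(rest − s) over sources s of rest; N(one piece) = 1:
  size 1 → [4]=1  [5]=1
  size 2 → [4,5]=2
  size 3 → [3,4,5]=2
  size 4 → [1,3,4,5]=2  [2,3,4,5]=2
  first=0(c) contributes 4
  first=1(o) contributes 2
|[w]| = 6

6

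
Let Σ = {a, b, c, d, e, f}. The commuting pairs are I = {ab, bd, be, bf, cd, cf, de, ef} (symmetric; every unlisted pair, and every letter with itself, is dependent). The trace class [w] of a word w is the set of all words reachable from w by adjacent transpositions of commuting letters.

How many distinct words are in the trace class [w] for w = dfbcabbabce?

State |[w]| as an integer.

drop 0:d onto floor
drop 1:f onto {0:d}
drop 2:b onto floor
drop 3:c onto {2:b}
drop 4:a onto {1:f, 3:c}
drop 5:b onto {3:c}
drop 6:b onto {5:b}
drop 7:a onto {4:a}
drop 8:b onto {6:b}
drop 9:c onto {7:a, 8:b}
drop 10:e onto {9:c}
ground layer = {0:d, 2:b}
drop-orders for the pieces not yet dropped (sum over which currently-grounded one goes next):
  1 to go: {10} 1
  2 to go: {9,10} 1
  3 to go: {7,9,10} 1  {8,9,10} 1
  4 to go: {4,7,9,10} 1  {6,8,9,10} 1  {7,8,9,10} 2
  5 to go: {1,4,7,9,10} 1  {4,7,8,9,10} 3  {5,6,8,9,10} 1  {6,7,8,9,10} 3
  6 to go: {0,1,4,7,9,10} 1  {1,4,7,8,9,10} 4  {4,6,7,8,9,10} 6  {5,6,7,8,9,10} 4
  7 to go: {0,1,4,7,8,9,10} 5  {1,4,6,7,8,9,10} 10  {4,5,6,7,8,9,10} 10
  8 to go: {0,1,4,6,7,8,9,10} 15  {1,4,5,6,7,8,9,10} 20  {3,4,5,6,7,8,9,10} 10
  9 to go: {0,1,4,5,6,7,8,9,10} 35  {1,3,4,5,6,7,8,9,10} 30  {2,3,4,5,6,7,8,9,10} 10
  if 0:d drops first: 40 orders
  if 2:b drops first: 65 orders
heap linearizations: 105

105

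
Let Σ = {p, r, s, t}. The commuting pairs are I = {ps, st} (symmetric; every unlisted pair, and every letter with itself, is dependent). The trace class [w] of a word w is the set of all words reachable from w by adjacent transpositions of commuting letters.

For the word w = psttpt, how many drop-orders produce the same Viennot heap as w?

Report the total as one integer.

6

drop 0:p onto floor
drop 1:s onto floor
drop 2:t onto {0:p}
drop 3:t onto {2:t}
drop 4:p onto {3:t}
drop 5:t onto {4:p}
ground layer = {0:p, 1:s}
drop-orders for the pieces not yet dropped (sum over which currently-grounded one goes next):
  1 to go: {1} 1  {5} 1
  2 to go: {1,5} 2  {4,5} 1
  3 to go: {1,4,5} 3  {3,4,5} 1
  4 to go: {1,3,4,5} 4  {2,3,4,5} 1
  if 0:p drops first: 5 orders
  if 1:s drops first: 1 orders
heap linearizations: 6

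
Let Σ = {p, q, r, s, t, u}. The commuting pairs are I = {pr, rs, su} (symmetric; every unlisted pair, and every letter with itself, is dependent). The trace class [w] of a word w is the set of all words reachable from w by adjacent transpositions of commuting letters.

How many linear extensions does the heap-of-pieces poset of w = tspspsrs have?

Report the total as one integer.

7

drop 0:t onto floor
drop 1:s onto {0:t}
drop 2:p onto {1:s}
drop 3:s onto {2:p}
drop 4:p onto {3:s}
drop 5:s onto {4:p}
drop 6:r onto {0:t}
drop 7:s onto {5:s}
ground layer = {0:t}
drop-orders for the pieces not yet dropped (sum over which currently-grounded one goes next):
  1 to go: {6} 1  {7} 1
  2 to go: {5,7} 1  {6,7} 2
  3 to go: {4,5,7} 1  {5,6,7} 3
  4 to go: {3,4,5,7} 1  {4,5,6,7} 4
  5 to go: {2,3,4,5,7} 1  {3,4,5,6,7} 5
  6 to go: {1,2,3,4,5,7} 1  {2,3,4,5,6,7} 6
  if 0:t drops first: 7 orders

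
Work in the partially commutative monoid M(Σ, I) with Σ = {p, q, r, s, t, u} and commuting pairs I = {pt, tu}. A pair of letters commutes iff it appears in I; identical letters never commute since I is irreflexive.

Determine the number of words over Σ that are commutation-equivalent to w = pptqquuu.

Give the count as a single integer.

3

piece 0:p — minimal
piece 1:p rests on {0:p}
piece 2:t — minimal
piece 3:q rests on {1:p, 2:t}
piece 4:q rests on {3:q}
piece 5:u rests on {4:q}
piece 6:u rests on {5:u}
piece 7:u rests on {6:u}
minimal pieces: {0:p, 2:t}
ways to finish when only these pieces remain (= sum over removing one remaining piece with nothing left below it):
  1 left: {7}→1
  2 left: {6,7}→1
  3 left: {5,6,7}→1
  4 left: {4,5,6,7}→1
  5 left: {3,4,5,6,7}→1
  6 left: {1,3,4,5,6,7}→1  {2,3,4,5,6,7}→1
  placing 0:p first → 2 extensions
  placing 2:t first → 1 extensions
total linear extensions = 3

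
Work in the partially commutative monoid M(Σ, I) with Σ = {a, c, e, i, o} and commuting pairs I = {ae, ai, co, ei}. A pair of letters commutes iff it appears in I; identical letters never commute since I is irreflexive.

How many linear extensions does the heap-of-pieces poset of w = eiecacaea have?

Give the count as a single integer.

9

drop 0:e onto floor
drop 1:i onto floor
drop 2:e onto {0:e}
drop 3:c onto {1:i, 2:e}
drop 4:a onto {3:c}
drop 5:c onto {4:a}
drop 6:a onto {5:c}
drop 7:e onto {5:c}
drop 8:a onto {6:a}
ground layer = {0:e, 1:i}
drop-orders for the pieces not yet dropped (sum over which currently-grounded one goes next):
  1 to go: {7} 1  {8} 1
  2 to go: {6,8} 1  {7,8} 2
  3 to go: {6,7,8} 3
  4 to go: {5,6,7,8} 3
  5 to go: {4,5,6,7,8} 3
  6 to go: {3,4,5,6,7,8} 3
  7 to go: {1,3,4,5,6,7,8} 3  {2,3,4,5,6,7,8} 3
  if 0:e drops first: 6 orders
  if 1:i drops first: 3 orders
heap linearizations: 9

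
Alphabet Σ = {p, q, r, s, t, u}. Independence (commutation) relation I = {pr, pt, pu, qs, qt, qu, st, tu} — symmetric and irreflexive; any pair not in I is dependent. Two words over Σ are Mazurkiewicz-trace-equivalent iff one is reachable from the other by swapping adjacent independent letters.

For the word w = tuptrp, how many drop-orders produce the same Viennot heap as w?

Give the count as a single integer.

45

drop 0:t onto floor
drop 1:u onto floor
drop 2:p onto floor
drop 3:t onto {0:t}
drop 4:r onto {1:u, 3:t}
drop 5:p onto {2:p}
ground layer = {0:t, 1:u, 2:p}
drop-orders for the pieces not yet dropped (sum over which currently-grounded one goes next):
  1 to go: {4} 1  {5} 1
  2 to go: {1,4} 1  {2,5} 1  {3,4} 1  {4,5} 2
  3 to go: {0,3,4} 1  {1,3,4} 2  {1,4,5} 3  {2,4,5} 3  {3,4,5} 3
  4 to go: {0,1,3,4} 3  {0,3,4,5} 4  {1,2,4,5} 6  {1,3,4,5} 8  {2,3,4,5} 6
  if 0:t drops first: 20 orders
  if 1:u drops first: 10 orders
  if 2:p drops first: 15 orders
heap linearizations: 45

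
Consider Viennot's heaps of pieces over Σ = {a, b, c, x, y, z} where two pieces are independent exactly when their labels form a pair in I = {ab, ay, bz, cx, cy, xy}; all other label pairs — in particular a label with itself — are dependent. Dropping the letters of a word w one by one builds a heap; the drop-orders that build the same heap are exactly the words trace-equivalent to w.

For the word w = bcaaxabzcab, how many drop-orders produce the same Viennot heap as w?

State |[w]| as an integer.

#0=b has no predecessor
#1=c depends on [0:b]
#2=a depends on [1:c]
#3=a depends on [2:a]
#4=x depends on [3:a]
#5=a depends on [4:x]
#6=b depends on [4:x]
#7=z depends on [5:a]
#8=c depends on [6:b, 7:z]
#9=a depends on [8:c]
#10=b depends on [8:c]
sources: [0:b]
N(rest) = Σ N(rest − s) over sources s of rest; N(one piece) = 1:
  size 1 → [9]=1  [10]=1
  size 2 → [9,10]=2
  size 3 → [8,9,10]=2
  size 4 → [6,8,9,10]=2  [7,8,9,10]=2
  size 5 → [5,7,8,9,10]=2  [6,7,8,9,10]=4
  size 6 → [5,6,7,8,9,10]=6
  size 7 → [4,5,6,7,8,9,10]=6
  size 8 → [3,4,5,6,7,8,9,10]=6
  size 9 → [2,3,4,5,6,7,8,9,10]=6
  first=0(b) contributes 6

6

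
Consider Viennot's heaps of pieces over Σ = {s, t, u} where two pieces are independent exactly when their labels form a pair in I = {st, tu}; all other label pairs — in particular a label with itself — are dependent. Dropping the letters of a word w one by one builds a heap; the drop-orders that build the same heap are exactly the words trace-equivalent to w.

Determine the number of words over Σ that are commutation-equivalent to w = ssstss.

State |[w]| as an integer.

6

#0=s has no predecessor
#1=s depends on [0:s]
#2=s depends on [1:s]
#3=t has no predecessor
#4=s depends on [2:s]
#5=s depends on [4:s]
sources: [0:s, 3:t]
N(rest) = Σ N(rest − s) over sources s of rest; N(one piece) = 1:
  size 1 → [3]=1  [5]=1
  size 2 → [3,5]=2  [4,5]=1
  size 3 → [2,4,5]=1  [3,4,5]=3
  size 4 → [1,2,4,5]=1  [2,3,4,5]=4
  first=0(s) contributes 5
  first=3(t) contributes 1
|[w]| = 6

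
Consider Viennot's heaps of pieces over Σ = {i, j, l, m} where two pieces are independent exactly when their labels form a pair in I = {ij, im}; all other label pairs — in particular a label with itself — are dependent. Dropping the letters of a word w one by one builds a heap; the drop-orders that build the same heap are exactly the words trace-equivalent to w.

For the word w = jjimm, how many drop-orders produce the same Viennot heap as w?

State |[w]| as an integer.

5

0(j) covers ∅
1(j) covers 0:j
2(i) covers ∅
3(m) covers 1:j
4(m) covers 3:m
floor of heap: 0:j, 2:i
completions by unplaced set U, small U first (add the entries for U minus each lowest piece of U):
  |U|=1: {2}:1  {4}:1
  |U|=2: {2,4}:2  {3,4}:1
  |U|=3: {1,3,4}:1  {2,3,4}:3
  start at 0(j): 4
  start at 2(i): 1
sum over floor = 5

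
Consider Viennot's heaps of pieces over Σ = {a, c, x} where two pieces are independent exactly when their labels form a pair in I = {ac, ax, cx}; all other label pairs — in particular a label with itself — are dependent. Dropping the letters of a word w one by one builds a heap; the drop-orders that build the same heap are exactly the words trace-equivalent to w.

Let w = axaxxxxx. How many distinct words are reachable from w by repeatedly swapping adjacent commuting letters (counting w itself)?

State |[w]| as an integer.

28

piece 0:a — minimal
piece 1:x — minimal
piece 2:a rests on {0:a}
piece 3:x rests on {1:x}
piece 4:x rests on {3:x}
piece 5:x rests on {4:x}
piece 6:x rests on {5:x}
piece 7:x rests on {6:x}
minimal pieces: {0:a, 1:x}
ways to finish when only these pieces remain (= sum over removing one remaining piece with nothing left below it):
  1 left: {2}→1  {7}→1
  2 left: {0,2}→1  {2,7}→2  {6,7}→1
  3 left: {0,2,7}→3  {2,6,7}→3  {5,6,7}→1
  4 left: {0,2,6,7}→6  {2,5,6,7}→4  {4,5,6,7}→1
  5 left: {0,2,5,6,7}→10  {2,4,5,6,7}→5  {3,4,5,6,7}→1
  6 left: {0,2,4,5,6,7}→15  {1,3,4,5,6,7}→1  {2,3,4,5,6,7}→6
  placing 0:a first → 7 extensions
  placing 1:x first → 21 extensions
total linear extensions = 28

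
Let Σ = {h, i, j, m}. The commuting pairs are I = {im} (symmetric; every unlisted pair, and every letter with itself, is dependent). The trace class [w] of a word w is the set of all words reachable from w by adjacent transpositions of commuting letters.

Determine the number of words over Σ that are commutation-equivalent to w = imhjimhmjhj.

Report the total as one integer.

#0=i has no predecessor
#1=m has no predecessor
#2=h depends on [0:i, 1:m]
#3=j depends on [2:h]
#4=i depends on [3:j]
#5=m depends on [3:j]
#6=h depends on [4:i, 5:m]
#7=m depends on [6:h]
#8=j depends on [7:m]
#9=h depends on [8:j]
#10=j depends on [9:h]
sources: [0:i, 1:m]
N(rest) = Σ N(rest − s) over sources s of rest; N(one piece) = 1:
  size 1 → [10]=1
  size 2 → [9,10]=1
  size 3 → [8,9,10]=1
  size 4 → [7,8,9,10]=1
  size 5 → [6,7,8,9,10]=1
  size 6 → [4,6,7,8,9,10]=1  [5,6,7,8,9,10]=1
  size 7 → [4,5,6,7,8,9,10]=2
  size 8 → [3,4,5,6,7,8,9,10]=2
  size 9 → [2,3,4,5,6,7,8,9,10]=2
  first=0(i) contributes 2
  first=1(m) contributes 2
|[w]| = 4

4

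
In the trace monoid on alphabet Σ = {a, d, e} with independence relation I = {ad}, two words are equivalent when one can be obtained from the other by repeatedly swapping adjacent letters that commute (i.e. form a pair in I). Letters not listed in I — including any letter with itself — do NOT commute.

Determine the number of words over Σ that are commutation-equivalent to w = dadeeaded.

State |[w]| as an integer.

piece 0:d — minimal
piece 1:a — minimal
piece 2:d rests on {0:d}
piece 3:e rests on {1:a, 2:d}
piece 4:e rests on {3:e}
piece 5:a rests on {4:e}
piece 6:d rests on {4:e}
piece 7:e rests on {5:a, 6:d}
piece 8:d rests on {7:e}
minimal pieces: {0:d, 1:a}
ways to finish when only these pieces remain (= sum over removing one remaining piece with nothing left below it):
  1 left: {8}→1
  2 left: {7,8}→1
  3 left: {5,7,8}→1  {6,7,8}→1
  4 left: {5,6,7,8}→2
  5 left: {4,5,6,7,8}→2
  6 left: {3,4,5,6,7,8}→2
  7 left: {1,3,4,5,6,7,8}→2  {2,3,4,5,6,7,8}→2
  placing 0:d first → 4 extensions
  placing 1:a first → 2 extensions
total linear extensions = 6

6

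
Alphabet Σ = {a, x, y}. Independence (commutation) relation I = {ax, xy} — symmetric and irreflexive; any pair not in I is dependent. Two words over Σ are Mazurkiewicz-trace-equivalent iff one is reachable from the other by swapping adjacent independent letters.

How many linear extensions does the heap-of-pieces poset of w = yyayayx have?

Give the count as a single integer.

piece 0:y — minimal
piece 1:y rests on {0:y}
piece 2:a rests on {1:y}
piece 3:y rests on {2:a}
piece 4:a rests on {3:y}
piece 5:y rests on {4:a}
piece 6:x — minimal
minimal pieces: {0:y, 6:x}
ways to finish when only these pieces remain (= sum over removing one remaining piece with nothing left below it):
  1 left: {5}→1  {6}→1
  2 left: {4,5}→1  {5,6}→2
  3 left: {3,4,5}→1  {4,5,6}→3
  4 left: {2,3,4,5}→1  {3,4,5,6}→4
  5 left: {1,2,3,4,5}→1  {2,3,4,5,6}→5
  placing 0:y first → 6 extensions
  placing 6:x first → 1 extensions
total linear extensions = 7

7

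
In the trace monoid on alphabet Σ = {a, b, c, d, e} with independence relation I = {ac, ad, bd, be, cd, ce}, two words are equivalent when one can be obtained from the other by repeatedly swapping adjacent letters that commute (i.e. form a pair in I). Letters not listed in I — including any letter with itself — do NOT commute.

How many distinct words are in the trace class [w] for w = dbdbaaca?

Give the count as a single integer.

112

#0=d has no predecessor
#1=b has no predecessor
#2=d depends on [0:d]
#3=b depends on [1:b]
#4=a depends on [3:b]
#5=a depends on [4:a]
#6=c depends on [3:b]
#7=a depends on [5:a]
sources: [0:d, 1:b]
N(rest) = Σ N(rest − s) over sources s of rest; N(one piece) = 1:
  size 1 → [2]=1  [6]=1  [7]=1
  size 2 → [0,2]=1  [2,6]=2  [2,7]=2  [5,7]=1  [6,7]=2
  size 3 → [0,2,6]=3  [0,2,7]=3  [2,5,7]=3  [2,6,7]=6  [4,5,7]=1  [5,6,7]=3
  size 4 → [0,2,5,7]=6  [0,2,6,7]=12  [2,4,5,7]=4  [2,5,6,7]=12  [4,5,6,7]=4
  size 5 → [0,2,4,5,7]=10  [0,2,5,6,7]=30  [2,4,5,6,7]=20  [3,4,5,6,7]=4
  size 6 → [0,2,4,5,6,7]=60  [1,3,4,5,6,7]=4  [2,3,4,5,6,7]=24
  first=0(d) contributes 28
  first=1(b) contributes 84
|[w]| = 112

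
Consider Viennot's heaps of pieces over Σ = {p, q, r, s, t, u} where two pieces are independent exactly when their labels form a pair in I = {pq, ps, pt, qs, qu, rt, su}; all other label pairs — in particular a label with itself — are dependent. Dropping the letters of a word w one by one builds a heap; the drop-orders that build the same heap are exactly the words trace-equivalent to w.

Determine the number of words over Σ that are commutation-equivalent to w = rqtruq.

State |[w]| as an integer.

4

0(r) covers ∅
1(q) covers 0:r
2(t) covers 1:q
3(r) covers 1:q
4(u) covers 2:t, 3:r
5(q) covers 2:t, 3:r
floor of heap: 0:r
completions by unplaced set U, small U first (add the entries for U minus each lowest piece of U):
  |U|=1: {4}:1  {5}:1
  |U|=2: {4,5}:2
  |U|=3: {2,4,5}:2  {3,4,5}:2
  |U|=4: {2,3,4,5}:4
  start at 0(r): 4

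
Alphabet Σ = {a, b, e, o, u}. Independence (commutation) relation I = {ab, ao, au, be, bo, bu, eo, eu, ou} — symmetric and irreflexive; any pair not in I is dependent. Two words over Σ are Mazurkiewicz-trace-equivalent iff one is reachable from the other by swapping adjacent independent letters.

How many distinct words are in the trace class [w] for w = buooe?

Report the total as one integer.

piece 0:b — minimal
piece 1:u — minimal
piece 2:o — minimal
piece 3:o rests on {2:o}
piece 4:e — minimal
minimal pieces: {0:b, 1:u, 2:o, 4:e}
ways to finish when only these pieces remain (= sum over removing one remaining piece with nothing left below it):
  1 left: {0}→1  {1}→1  {3}→1  {4}→1
  2 left: {0,1}→2  {0,3}→2  {0,4}→2  {1,3}→2  {1,4}→2  {2,3}→1  {3,4}→2
  3 left: {0,1,3}→6  {0,1,4}→6  {0,2,3}→3  {0,3,4}→6  {1,2,3}→3  {1,3,4}→6  {2,3,4}→3
  placing 0:b first → 12 extensions
  placing 1:u first → 12 extensions
  placing 2:o first → 24 extensions
  placing 4:e first → 12 extensions
total linear extensions = 60

60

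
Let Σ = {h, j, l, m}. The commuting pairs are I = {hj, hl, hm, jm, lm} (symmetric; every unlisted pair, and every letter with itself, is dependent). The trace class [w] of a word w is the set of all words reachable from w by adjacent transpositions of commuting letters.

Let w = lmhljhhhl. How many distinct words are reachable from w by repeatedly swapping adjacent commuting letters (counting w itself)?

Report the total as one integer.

630

#0=l has no predecessor
#1=m has no predecessor
#2=h has no predecessor
#3=l depends on [0:l]
#4=j depends on [3:l]
#5=h depends on [2:h]
#6=h depends on [5:h]
#7=h depends on [6:h]
#8=l depends on [4:j]
sources: [0:l, 1:m, 2:h]
N(rest) = Σ N(rest − s) over sources s of rest; N(one piece) = 1:
  size 1 → [1]=1  [7]=1  [8]=1
  size 2 → [1,7]=2  [1,8]=2  [4,8]=1  [6,7]=1  [7,8]=2
  size 3 → [1,4,8]=3  [1,6,7]=3  [1,7,8]=6  [3,4,8]=1  [4,7,8]=3  [5,6,7]=1  [6,7,8]=3
  size 4 → [0,3,4,8]=1  [1,3,4,8]=4  [1,4,7,8]=12  [1,5,6,7]=4  [1,6,7,8]=12  [2,5,6,7]=1  [3,4,7,8]=4  [4,6,7,8]=6  [5,6,7,8]=4
  size 5 → [0,1,3,4,8]=5  [0,3,4,7,8]=5  [1,2,5,6,7]=5  [1,3,4,7,8]=20  [1,4,6,7,8]=30  [1,5,6,7,8]=20  [2,5,6,7,8]=5  [3,4,6,7,8]=10  [4,5,6,7,8]=10
  size 6 → [0,1,3,4,7,8]=30  [0,3,4,6,7,8]=15  [1,2,5,6,7,8]=30  [1,3,4,6,7,8]=60  [1,4,5,6,7,8]=60  [2,4,5,6,7,8]=15  [3,4,5,6,7,8]=20
  size 7 → [0,1,3,4,6,7,8]=105  [0,3,4,5,6,7,8]=35  [1,2,4,5,6,7,8]=105  [1,3,4,5,6,7,8]=140  [2,3,4,5,6,7,8]=35
  first=0(l) contributes 280
  first=1(m) contributes 70
  first=2(h) contributes 280
|[w]| = 630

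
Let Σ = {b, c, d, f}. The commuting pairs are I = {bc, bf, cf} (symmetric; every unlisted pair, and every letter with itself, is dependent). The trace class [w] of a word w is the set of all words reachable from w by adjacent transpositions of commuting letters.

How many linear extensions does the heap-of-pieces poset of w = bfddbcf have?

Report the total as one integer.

12

0(b) covers ∅
1(f) covers ∅
2(d) covers 0:b, 1:f
3(d) covers 2:d
4(b) covers 3:d
5(c) covers 3:d
6(f) covers 3:d
floor of heap: 0:b, 1:f
completions by unplaced set U, small U first (add the entries for U minus each lowest piece of U):
  |U|=1: {4}:1  {5}:1  {6}:1
  |U|=2: {4,5}:2  {4,6}:2  {5,6}:2
  |U|=3: {4,5,6}:6
  |U|=4: {3,4,5,6}:6
  |U|=5: {2,3,4,5,6}:6
  start at 0(b): 6
  start at 1(f): 6
sum over floor = 12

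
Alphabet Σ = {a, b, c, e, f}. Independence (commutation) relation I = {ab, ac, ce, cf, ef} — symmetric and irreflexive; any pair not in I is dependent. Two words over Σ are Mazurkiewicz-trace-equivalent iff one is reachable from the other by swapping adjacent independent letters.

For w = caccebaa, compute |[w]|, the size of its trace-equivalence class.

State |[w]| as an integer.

drop 0:c onto floor
drop 1:a onto floor
drop 2:c onto {0:c}
drop 3:c onto {2:c}
drop 4:e onto {1:a}
drop 5:b onto {3:c, 4:e}
drop 6:a onto {4:e}
drop 7:a onto {6:a}
ground layer = {0:c, 1:a}
drop-orders for the pieces not yet dropped (sum over which currently-grounded one goes next):
  1 to go: {5} 1  {7} 1
  2 to go: {3,5} 1  {5,7} 2  {6,7} 1
  3 to go: {2,3,5} 1  {3,5,7} 3  {5,6,7} 3
  4 to go: {0,2,3,5} 1  {2,3,5,7} 4  {3,5,6,7} 6  {4,5,6,7} 3
  5 to go: {0,2,3,5,7} 5  {1,4,5,6,7} 3  {2,3,5,6,7} 10  {3,4,5,6,7} 9
  6 to go: {0,2,3,5,6,7} 15  {1,3,4,5,6,7} 12  {2,3,4,5,6,7} 19
  if 0:c drops first: 31 orders
  if 1:a drops first: 34 orders
heap linearizations: 65

65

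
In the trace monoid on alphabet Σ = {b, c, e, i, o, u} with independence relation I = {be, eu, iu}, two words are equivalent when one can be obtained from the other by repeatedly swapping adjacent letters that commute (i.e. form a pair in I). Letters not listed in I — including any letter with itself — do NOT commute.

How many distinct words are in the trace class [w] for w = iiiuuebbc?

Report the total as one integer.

drop 0:i onto floor
drop 1:i onto {0:i}
drop 2:i onto {1:i}
drop 3:u onto floor
drop 4:u onto {3:u}
drop 5:e onto {2:i}
drop 6:b onto {2:i, 4:u}
drop 7:b onto {6:b}
drop 8:c onto {5:e, 7:b}
ground layer = {0:i, 3:u}
drop-orders for the pieces not yet dropped (sum over which currently-grounded one goes next):
  1 to go: {8} 1
  2 to go: {5,8} 1  {7,8} 1
  3 to go: {5,7,8} 2  {6,7,8} 1
  4 to go: {4,6,7,8} 1  {5,6,7,8} 3
  5 to go: {2,5,6,7,8} 3  {3,4,6,7,8} 1  {4,5,6,7,8} 4
  6 to go: {1,2,5,6,7,8} 3  {2,4,5,6,7,8} 7  {3,4,5,6,7,8} 5
  7 to go: {0,1,2,5,6,7,8} 3  {1,2,4,5,6,7,8} 10  {2,3,4,5,6,7,8} 12
  if 0:i drops first: 22 orders
  if 3:u drops first: 13 orders
heap linearizations: 35

35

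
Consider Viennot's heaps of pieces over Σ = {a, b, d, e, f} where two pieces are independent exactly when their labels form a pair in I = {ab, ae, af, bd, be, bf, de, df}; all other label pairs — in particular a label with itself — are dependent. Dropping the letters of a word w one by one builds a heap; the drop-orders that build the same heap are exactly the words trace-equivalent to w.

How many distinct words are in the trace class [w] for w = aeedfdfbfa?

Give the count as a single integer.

#0=a has no predecessor
#1=e has no predecessor
#2=e depends on [1:e]
#3=d depends on [0:a]
#4=f depends on [2:e]
#5=d depends on [3:d]
#6=f depends on [4:f]
#7=b has no predecessor
#8=f depends on [6:f]
#9=a depends on [5:d]
sources: [0:a, 1:e, 7:b]
N(rest) = Σ N(rest − s) over sources s of rest; N(one piece) = 1:
  size 1 → [7]=1  [8]=1  [9]=1
  size 2 → [5,9]=1  [6,8]=1  [7,8]=2  [7,9]=2  [8,9]=2
  size 3 → [3,5,9]=1  [4,6,8]=1  [5,7,9]=3  [5,8,9]=3  [6,7,8]=3  [6,8,9]=3  [7,8,9]=6
  size 4 → [0,3,5,9]=1  [2,4,6,8]=1  [3,5,7,9]=4  [3,5,8,9]=4  [4,6,7,8]=4  [4,6,8,9]=4  [5,6,8,9]=6  [5,7,8,9]=12  [6,7,8,9]=12
  size 5 → [0,3,5,7,9]=5  [0,3,5,8,9]=5  [1,2,4,6,8]=1  [2,4,6,7,8]=5  [2,4,6,8,9]=5  [3,5,6,8,9]=10  [3,5,7,8,9]=20  [4,5,6,8,9]=10  [4,6,7,8,9]=20  [5,6,7,8,9]=30
  size 6 → [0,3,5,6,8,9]=15  [0,3,5,7,8,9]=30  [1,2,4,6,7,8]=6  [1,2,4,6,8,9]=6  [2,4,5,6,8,9]=15  [2,4,6,7,8,9]=30  [3,4,5,6,8,9]=20  [3,5,6,7,8,9]=60  [4,5,6,7,8,9]=60
  size 7 → [0,3,4,5,6,8,9]=35  [0,3,5,6,7,8,9]=105  [1,2,4,5,6,8,9]=21  [1,2,4,6,7,8,9]=42  [2,3,4,5,6,8,9]=35  [2,4,5,6,7,8,9]=105  [3,4,5,6,7,8,9]=140
  size 8 → [0,2,3,4,5,6,8,9]=70  [0,3,4,5,6,7,8,9]=280  [1,2,3,4,5,6,8,9]=56  [1,2,4,5,6,7,8,9]=168  [2,3,4,5,6,7,8,9]=280
  first=0(a) contributes 504
  first=1(e) contributes 630
  first=7(b) contributes 126
|[w]| = 1260

1260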